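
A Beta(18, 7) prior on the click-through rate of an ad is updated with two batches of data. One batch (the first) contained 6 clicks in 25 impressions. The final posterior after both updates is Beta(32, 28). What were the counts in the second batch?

8 clicks and 2 non-clicks

Because Beta–binomial updating is additive in the counts, the combined data contributed (α_post−α_prior, β_post−β_prior) successes and failures.
Total across both batches: 32−18=14 clicks, 28−7=21 non-clicks.
Subtract the first batch: 14−6=8 clicks and 21−19=2 non-clicks.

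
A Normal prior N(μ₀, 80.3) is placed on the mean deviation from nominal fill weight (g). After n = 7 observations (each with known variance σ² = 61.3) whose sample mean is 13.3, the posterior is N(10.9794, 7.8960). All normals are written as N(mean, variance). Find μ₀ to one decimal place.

With known observation variance, the Normal–Normal posterior has precision τ_n = τ₀ + n/σ² and mean μ_n = (τ₀μ₀ + (n/σ²)x̄)/τ_n.
Here τ₀ = 1/80.3 = 0.012453 and τ_data = 7/61.3 = 0.114192, so τ_n = 0.126645.
Rearranging for μ₀: μ₀ = (μ_n·τ_n − τ_data·x̄)/τ₀ = (10.9794·0.126645 − 0.114192·13.3) / 0.012453 = -0.128267/0.012453 ≈ -10.3.

μ₀ = -10.3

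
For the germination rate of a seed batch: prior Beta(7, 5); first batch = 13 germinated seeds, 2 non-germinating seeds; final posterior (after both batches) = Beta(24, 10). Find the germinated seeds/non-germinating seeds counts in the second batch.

4 germinated seeds and 3 non-germinating seeds

Because Beta–binomial updating is additive in the counts, the combined data contributed (α_post−α_prior, β_post−β_prior) successes and failures.
Total across both batches: 24−7=17 germinated seeds, 10−5=5 non-germinating seeds.
Subtract the first batch: 17−13=4 germinated seeds and 5−2=3 non-germinating seeds.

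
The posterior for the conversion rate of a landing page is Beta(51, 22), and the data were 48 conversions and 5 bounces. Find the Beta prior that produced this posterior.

Under Beta–binomial conjugacy the posterior parameters are (a+s, b+f).
So a = 51 − 48 = 3 and b = 22 − 5 = 17.

Beta(3, 17)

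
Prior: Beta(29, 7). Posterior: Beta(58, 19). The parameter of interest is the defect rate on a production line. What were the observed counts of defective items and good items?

29 defective items and 12 good items

A Beta(a, b) prior with s successes and f failures in binomial data gives a Beta(a+s, b+f) posterior.
So s = 58 − 29 = 29 and f = 19 − 7 = 12.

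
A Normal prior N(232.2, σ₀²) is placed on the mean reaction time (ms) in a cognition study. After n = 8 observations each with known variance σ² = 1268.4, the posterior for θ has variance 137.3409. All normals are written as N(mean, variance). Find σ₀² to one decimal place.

For the Normal–Normal model with known σ², precisions add: τ_n = τ₀ + n/σ².
So 1/σ₀² = 1/137.3409 − 8/1268.4 = 0.007281 − 0.006307 = 0.000974.
Hence σ₀² = 1/0.000974 ≈ 1026.7.

σ₀² = 1026.7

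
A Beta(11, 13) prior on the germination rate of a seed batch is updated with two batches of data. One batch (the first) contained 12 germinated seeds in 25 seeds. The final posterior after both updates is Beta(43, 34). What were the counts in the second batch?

20 germinated seeds and 8 non-germinating seeds

Sequential conjugate updates are equivalent to a single update on the pooled data, so total successes = posterior α − prior α and total failures = posterior β − prior β.
Total across both batches: 43−11=32 germinated seeds, 34−13=21 non-germinating seeds.
Subtract the first batch: 32−12=20 germinated seeds and 21−13=8 non-germinating seeds.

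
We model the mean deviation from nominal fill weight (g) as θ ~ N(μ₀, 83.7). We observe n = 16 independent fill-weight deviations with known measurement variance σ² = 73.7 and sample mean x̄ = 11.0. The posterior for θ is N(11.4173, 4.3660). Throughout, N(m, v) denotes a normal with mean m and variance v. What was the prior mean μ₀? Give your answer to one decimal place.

The posterior mean is a precision-weighted average: μ_n = (τ₀μ₀ + τ_data·x̄)/(τ₀+τ_data), with τ₀=1/σ₀² and τ_data=n/σ².
Here τ₀ = 1/83.7 = 0.011947 and τ_data = 16/73.7 = 0.217096, so τ_n = 0.229043.
Rearranging for μ₀: μ₀ = (μ_n·τ_n − τ_data·x̄)/τ₀ = (11.4173·0.229043 − 0.217096·11.0) / 0.011947 = 0.226997/0.011947 ≈ 19.0.

μ₀ = 19.0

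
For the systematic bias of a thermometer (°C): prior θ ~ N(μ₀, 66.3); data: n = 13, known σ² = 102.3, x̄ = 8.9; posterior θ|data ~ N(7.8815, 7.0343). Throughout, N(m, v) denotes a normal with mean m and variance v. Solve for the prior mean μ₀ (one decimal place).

μ₀ = -0.7

The posterior mean is a precision-weighted average: μ_n = (τ₀μ₀ + τ_data·x̄)/(τ₀+τ_data), with τ₀=1/σ₀² and τ_data=n/σ².
Here τ₀ = 1/66.3 = 0.015083 and τ_data = 13/102.3 = 0.127077, so τ_n = 0.142160.
Rearranging for μ₀: μ₀ = (μ_n·τ_n − τ_data·x̄)/τ₀ = (7.8815·0.142160 − 0.127077·8.9) / 0.015083 = -0.010551/0.015083 ≈ -0.7.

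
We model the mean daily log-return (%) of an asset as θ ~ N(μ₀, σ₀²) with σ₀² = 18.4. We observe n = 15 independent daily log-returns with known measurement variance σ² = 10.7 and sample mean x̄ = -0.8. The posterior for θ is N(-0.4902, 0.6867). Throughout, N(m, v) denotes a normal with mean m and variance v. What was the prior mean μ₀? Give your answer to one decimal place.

The posterior mean is a precision-weighted average: μ_n = (τ₀μ₀ + τ_data·x̄)/(τ₀+τ_data), with τ₀=1/σ₀² and τ_data=n/σ².
Here τ₀ = 1/18.4 = 0.054348 and τ_data = 15/10.7 = 1.401869, so τ_n = 1.456217.
Rearranging for μ₀: μ₀ = (μ_n·τ_n − τ_data·x̄)/τ₀ = (-0.4902·1.456217 − 1.401869·-0.8) / 0.054348 = 0.407658/0.054348 ≈ 7.5.

μ₀ = 7.5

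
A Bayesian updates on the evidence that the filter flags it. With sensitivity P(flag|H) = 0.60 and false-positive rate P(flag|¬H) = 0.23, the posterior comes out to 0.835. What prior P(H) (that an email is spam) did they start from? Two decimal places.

P(H) = 0.66

In odds form, posterior odds = prior odds × likelihood ratio, so prior odds = posterior odds ÷ LR.
Posterior odds = 0.835/(1−0.835) = 5.0606. LR = 0.60/0.23 = 2.6087.
Prior odds = 5.0606/2.6087 = 1.9399, so P(H) = 1.9399/(1+1.9399) ≈ 0.66.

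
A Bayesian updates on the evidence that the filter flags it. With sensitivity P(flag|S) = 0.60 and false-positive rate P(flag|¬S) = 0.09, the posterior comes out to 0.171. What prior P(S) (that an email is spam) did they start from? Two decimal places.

Bayes' rule in odds form gives O(S|E) = O(S)·[P(E|S)/P(E|¬S)], hence O(S) = O(S|E)/LR.
Posterior odds = 0.171/(1−0.171) = 0.2063. LR = 0.60/0.09 = 6.6667.
Prior odds = 0.2063/6.6667 = 0.0309, so P(S) = 0.0309/(1+0.0309) ≈ 0.03.

P(S) = 0.03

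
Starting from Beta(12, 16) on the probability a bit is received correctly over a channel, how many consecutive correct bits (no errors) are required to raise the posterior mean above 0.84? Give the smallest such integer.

k = 73

After k correct bits and 0 errors the posterior is Beta(12+k, 16), with mean (12+k)/(12+16+k).
Set (12+k)/(28+k) > 0.84 and solve: k > (0.84·28 − 12)/(1 − 0.84) = 72.000.
The smallest integer exceeding 72.000 is 73, and checking k=73: (85)/(101) = 0.8416 > 0.84.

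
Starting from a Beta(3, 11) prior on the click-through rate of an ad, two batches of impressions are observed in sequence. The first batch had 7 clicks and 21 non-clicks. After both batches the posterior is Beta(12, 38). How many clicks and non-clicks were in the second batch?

2 clicks and 6 non-clicks

Sequential conjugate updates are equivalent to a single update on the pooled data, so total successes = posterior α − prior α and total failures = posterior β − prior β.
Total across both batches: 12−3=9 clicks, 38−11=27 non-clicks.
Subtract the first batch: 9−7=2 clicks and 27−21=6 non-clicks.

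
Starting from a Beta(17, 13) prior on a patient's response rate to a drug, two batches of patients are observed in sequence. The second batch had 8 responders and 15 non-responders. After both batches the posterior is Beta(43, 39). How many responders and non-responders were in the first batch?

Because Beta–binomial updating is additive in the counts, the combined data contributed (α_post−α_prior, β_post−β_prior) successes and failures.
Total across both batches: 43−17=26 responders, 39−13=26 non-responders.
Subtract the second batch: 26−8=18 responders and 26−15=11 non-responders.

18 responders and 11 non-responders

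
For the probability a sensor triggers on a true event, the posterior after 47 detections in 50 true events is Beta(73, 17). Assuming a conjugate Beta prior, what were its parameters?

Beta(26, 14)

Under Beta–binomial conjugacy the posterior parameters are (a+s, b+f).
Subtract the data counts: 73−47=26, 17−3=14.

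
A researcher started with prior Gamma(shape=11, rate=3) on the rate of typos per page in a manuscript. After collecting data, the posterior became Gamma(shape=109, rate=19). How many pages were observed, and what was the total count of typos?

A Gamma(α, β) prior (rate parametrization) on a Poisson rate with n observations summing to S gives posterior Gamma(α+S, β+n).
Matching: Σxᵢ = 109 − 11 = 98 and n = 19 − 3 = 16.

n = 16 pages with total 98 typos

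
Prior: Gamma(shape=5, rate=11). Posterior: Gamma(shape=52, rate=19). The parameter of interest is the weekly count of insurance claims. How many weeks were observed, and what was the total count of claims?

n = 8 weeks with total 47 claims

Gamma–Poisson conjugacy: posterior shape = α + Σxᵢ, posterior rate = β + n.
Matching: Σxᵢ = 52 − 5 = 47 and n = 19 − 11 = 8.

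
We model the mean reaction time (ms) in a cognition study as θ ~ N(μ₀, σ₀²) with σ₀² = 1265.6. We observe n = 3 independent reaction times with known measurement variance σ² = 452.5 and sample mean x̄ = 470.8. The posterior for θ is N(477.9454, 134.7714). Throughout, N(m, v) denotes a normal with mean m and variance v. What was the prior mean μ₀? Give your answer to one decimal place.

μ₀ = 537.9

The posterior mean is a precision-weighted average: μ_n = (τ₀μ₀ + τ_data·x̄)/(τ₀+τ_data), with τ₀=1/σ₀² and τ_data=n/σ².
Here τ₀ = 1/1265.6 = 0.000790 and τ_data = 3/452.5 = 0.006630, so τ_n = 0.007420.
Rearranging for μ₀: μ₀ = (μ_n·τ_n − τ_data·x̄)/τ₀ = (477.9454·0.007420 − 0.006630·470.8) / 0.000790 = 0.424951/0.000790 ≈ 537.9.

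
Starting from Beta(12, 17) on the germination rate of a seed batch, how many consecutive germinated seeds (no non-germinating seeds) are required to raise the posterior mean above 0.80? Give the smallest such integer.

After k germinated seeds and 0 non-germinating seeds the posterior is Beta(12+k, 17), with mean (12+k)/(12+17+k).
Set (12+k)/(29+k) > 0.80 and solve: k > (0.80·29 − 12)/(1 − 0.80) = 56.000.
The smallest integer exceeding 56.000 is 57, and checking k=57: (69)/(86) = 0.8023 > 0.80.

k = 57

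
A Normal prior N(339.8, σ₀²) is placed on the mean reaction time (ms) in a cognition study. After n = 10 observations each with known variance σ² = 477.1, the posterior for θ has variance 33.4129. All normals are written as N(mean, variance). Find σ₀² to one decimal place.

σ₀² = 111.5

For the Normal–Normal model with known σ², precisions add: τ_n = τ₀ + n/σ².
So 1/σ₀² = 1/33.4129 − 10/477.1 = 0.029929 − 0.020960 = 0.008969.
Hence σ₀² = 1/0.008969 ≈ 111.5.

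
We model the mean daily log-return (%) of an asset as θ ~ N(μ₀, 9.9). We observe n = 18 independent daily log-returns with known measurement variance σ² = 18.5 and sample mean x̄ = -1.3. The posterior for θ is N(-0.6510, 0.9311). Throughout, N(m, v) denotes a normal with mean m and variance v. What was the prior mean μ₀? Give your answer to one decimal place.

μ₀ = 5.6

The posterior mean is a precision-weighted average: μ_n = (τ₀μ₀ + τ_data·x̄)/(τ₀+τ_data), with τ₀=1/σ₀² and τ_data=n/σ².
Here τ₀ = 1/9.9 = 0.101010 and τ_data = 18/18.5 = 0.972973, so τ_n = 1.073983.
Rearranging for μ₀: μ₀ = (μ_n·τ_n − τ_data·x̄)/τ₀ = (-0.6510·1.073983 − 0.972973·-1.3) / 0.101010 = 0.565702/0.101010 ≈ 5.6.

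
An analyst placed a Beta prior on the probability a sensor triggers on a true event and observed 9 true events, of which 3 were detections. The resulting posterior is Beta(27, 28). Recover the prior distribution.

Beta(24, 22)

Beta is conjugate to the binomial likelihood: posterior = Beta(α+s, β+f).
Subtract the data counts: 27−3=24, 28−6=22.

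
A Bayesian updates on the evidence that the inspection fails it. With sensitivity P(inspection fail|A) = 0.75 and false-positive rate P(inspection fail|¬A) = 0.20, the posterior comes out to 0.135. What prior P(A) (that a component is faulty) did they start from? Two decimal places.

In odds form, posterior odds = prior odds × likelihood ratio, so prior odds = posterior odds ÷ LR.
Posterior odds = 0.135/(1−0.135) = 0.1561. LR = 0.75/0.20 = 3.7500.
Prior odds = 0.1561/3.7500 = 0.0416, so P(A) = 0.0416/(1+0.0416) ≈ 0.04.

P(A) = 0.04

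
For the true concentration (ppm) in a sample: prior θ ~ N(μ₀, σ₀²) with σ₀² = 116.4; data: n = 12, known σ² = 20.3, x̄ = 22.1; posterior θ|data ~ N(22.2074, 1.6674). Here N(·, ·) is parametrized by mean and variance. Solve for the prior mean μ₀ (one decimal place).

The posterior mean is a precision-weighted average: μ_n = (τ₀μ₀ + τ_data·x̄)/(τ₀+τ_data), with τ₀=1/σ₀² and τ_data=n/σ².
Here τ₀ = 1/116.4 = 0.008591 and τ_data = 12/20.3 = 0.591133, so τ_n = 0.599724.
Rearranging for μ₀: μ₀ = (μ_n·τ_n − τ_data·x̄)/τ₀ = (22.2074·0.599724 − 0.591133·22.1) / 0.008591 = 0.254271/0.008591 ≈ 29.6.

μ₀ = 29.6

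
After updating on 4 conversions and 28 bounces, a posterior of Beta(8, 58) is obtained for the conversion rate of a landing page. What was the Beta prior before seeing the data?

Beta(4, 30)

A Beta(a, b) prior with s successes and f failures in binomial data gives a Beta(a+s, b+f) posterior.
Subtract the data counts: 8−4=4, 58−28=30.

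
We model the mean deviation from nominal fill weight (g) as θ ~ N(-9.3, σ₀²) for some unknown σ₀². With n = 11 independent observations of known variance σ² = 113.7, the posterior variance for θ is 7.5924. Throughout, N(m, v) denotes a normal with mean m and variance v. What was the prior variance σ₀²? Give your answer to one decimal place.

σ₀² = 28.6

For the Normal–Normal model with known σ², precisions add: τ_n = τ₀ + n/σ².
So 1/σ₀² = 1/7.5924 − 11/113.7 = 0.131711 − 0.096746 = 0.034965.
Hence σ₀² = 1/0.034965 ≈ 28.6.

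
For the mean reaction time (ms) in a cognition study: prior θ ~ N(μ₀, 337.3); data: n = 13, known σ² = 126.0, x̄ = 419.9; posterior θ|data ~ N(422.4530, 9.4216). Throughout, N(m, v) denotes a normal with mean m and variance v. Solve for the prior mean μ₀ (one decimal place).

The posterior mean is a precision-weighted average: μ_n = (τ₀μ₀ + τ_data·x̄)/(τ₀+τ_data), with τ₀=1/σ₀² and τ_data=n/σ².
Here τ₀ = 1/337.3 = 0.002965 and τ_data = 13/126.0 = 0.103175, so τ_n = 0.106140.
Rearranging for μ₀: μ₀ = (μ_n·τ_n − τ_data·x̄)/τ₀ = (422.4530·0.106140 − 0.103175·419.9) / 0.002965 = 1.515979/0.002965 ≈ 511.3.

μ₀ = 511.3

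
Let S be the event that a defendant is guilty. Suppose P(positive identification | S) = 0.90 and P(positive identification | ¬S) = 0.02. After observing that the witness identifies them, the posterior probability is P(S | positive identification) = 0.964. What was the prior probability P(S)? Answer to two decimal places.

P(S) = 0.37

Bayes' rule in odds form gives O(S|E) = O(S)·[P(E|S)/P(E|¬S)], hence O(S) = O(S|E)/LR.
Posterior odds = 0.964/(1−0.964) = 26.7778. LR = 0.90/0.02 = 45.0000.
Prior odds = 26.7778/45.0000 = 0.5951, so P(S) = 0.5951/(1+0.5951) ≈ 0.37.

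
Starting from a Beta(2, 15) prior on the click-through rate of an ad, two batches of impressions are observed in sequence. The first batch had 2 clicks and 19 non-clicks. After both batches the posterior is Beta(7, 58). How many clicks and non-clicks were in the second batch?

Because Beta–binomial updating is additive in the counts, the combined data contributed (α_post−α_prior, β_post−β_prior) successes and failures.
Total across both batches: 7−2=5 clicks, 58−15=43 non-clicks.
Subtract the first batch: 5−2=3 clicks and 43−19=24 non-clicks.

3 clicks and 24 non-clicks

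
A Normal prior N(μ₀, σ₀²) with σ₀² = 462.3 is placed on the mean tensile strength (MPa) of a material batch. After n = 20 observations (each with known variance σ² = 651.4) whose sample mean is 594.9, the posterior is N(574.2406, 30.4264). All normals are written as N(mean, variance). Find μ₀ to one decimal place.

μ₀ = 281.0

The posterior mean is a precision-weighted average: μ_n = (τ₀μ₀ + τ_data·x̄)/(τ₀+τ_data), with τ₀=1/σ₀² and τ_data=n/σ².
Here τ₀ = 1/462.3 = 0.002163 and τ_data = 20/651.4 = 0.030703, so τ_n = 0.032866.
Rearranging for μ₀: μ₀ = (μ_n·τ_n − τ_data·x̄)/τ₀ = (574.2406·0.032866 − 0.030703·594.9) / 0.002163 = 0.607777/0.002163 ≈ 281.0.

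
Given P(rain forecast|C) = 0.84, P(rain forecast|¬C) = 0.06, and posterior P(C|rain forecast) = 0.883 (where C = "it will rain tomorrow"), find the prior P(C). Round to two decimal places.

In odds form, posterior odds = prior odds × likelihood ratio, so prior odds = posterior odds ÷ LR.
Posterior odds = 0.883/(1−0.883) = 7.5470. LR = 0.84/0.06 = 14.0000.
Prior odds = 7.5470/14.0000 = 0.5391, so P(C) = 0.5391/(1+0.5391) ≈ 0.35.

P(C) = 0.35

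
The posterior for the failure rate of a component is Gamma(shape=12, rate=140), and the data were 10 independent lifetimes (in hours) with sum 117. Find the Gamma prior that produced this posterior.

Gamma(shape=2, rate=23)

For an exponential likelihood with a Gamma(α, β) prior on the rate, n observations with total T give posterior Gamma(α+n, β+T).
So α = 12 − 10 = 2 and β = 140 − 117 = 23.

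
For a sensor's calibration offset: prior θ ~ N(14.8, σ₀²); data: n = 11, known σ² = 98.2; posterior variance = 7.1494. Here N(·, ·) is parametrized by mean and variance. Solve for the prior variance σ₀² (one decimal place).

σ₀² = 35.9

Posterior precision equals prior precision plus data precision: 1/σ_n² = 1/σ₀² + n/σ².
So 1/σ₀² = 1/7.1494 − 11/98.2 = 0.139872 − 0.112016 = 0.027856.
Hence σ₀² = 1/0.027856 ≈ 35.9.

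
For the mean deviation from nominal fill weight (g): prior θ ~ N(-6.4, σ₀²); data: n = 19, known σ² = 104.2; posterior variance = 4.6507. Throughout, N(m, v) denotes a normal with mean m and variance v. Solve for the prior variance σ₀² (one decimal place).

Posterior precision equals prior precision plus data precision: 1/σ_n² = 1/σ₀² + n/σ².
So 1/σ₀² = 1/4.6507 − 19/104.2 = 0.215021 − 0.182342 = 0.032679.
Hence σ₀² = 1/0.032679 ≈ 30.6.

σ₀² = 30.6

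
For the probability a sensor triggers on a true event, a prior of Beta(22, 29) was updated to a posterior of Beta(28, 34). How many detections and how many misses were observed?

6 detections and 5 misses

A Beta(a, b) prior with s successes and f failures in binomial data gives a Beta(a+s, b+f) posterior.
So s = 28 − 22 = 6 and f = 34 − 29 = 5.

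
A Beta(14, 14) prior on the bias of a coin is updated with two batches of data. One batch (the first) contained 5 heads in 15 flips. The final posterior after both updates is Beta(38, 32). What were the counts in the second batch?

19 heads and 8 tails

Sequential conjugate updates are equivalent to a single update on the pooled data, so total successes = posterior α − prior α and total failures = posterior β − prior β.
Total across both batches: 38−14=24 heads, 32−14=18 tails.
Subtract the first batch: 24−5=19 heads and 18−10=8 tails.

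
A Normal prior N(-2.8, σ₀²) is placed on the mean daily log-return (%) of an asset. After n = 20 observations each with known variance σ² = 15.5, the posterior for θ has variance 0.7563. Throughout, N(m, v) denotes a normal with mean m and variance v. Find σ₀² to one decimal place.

σ₀² = 31.3

Posterior precision equals prior precision plus data precision: 1/σ_n² = 1/σ₀² + n/σ².
So 1/σ₀² = 1/0.7563 − 20/15.5 = 1.322227 − 1.290323 = 0.031904.
Hence σ₀² = 1/0.031904 ≈ 31.3.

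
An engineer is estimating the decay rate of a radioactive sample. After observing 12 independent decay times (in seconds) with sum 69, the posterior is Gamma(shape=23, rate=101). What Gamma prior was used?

Gamma(shape=11, rate=32)

For an exponential likelihood with a Gamma(α, β) prior on the rate, n observations with total T give posterior Gamma(α+n, β+T).
So α = 23 − 12 = 11 and β = 101 − 69 = 32.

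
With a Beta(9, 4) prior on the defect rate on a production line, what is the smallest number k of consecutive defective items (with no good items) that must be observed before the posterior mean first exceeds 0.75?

k = 4

After k defective items and 0 good items the posterior is Beta(9+k, 4), with mean (9+k)/(9+4+k).
Set (9+k)/(13+k) > 0.75 and solve: k > (0.75·13 − 9)/(1 − 0.75) = 3.000.
The smallest integer exceeding 3.000 is 4.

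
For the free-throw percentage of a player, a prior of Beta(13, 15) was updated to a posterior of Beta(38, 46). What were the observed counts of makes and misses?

Beta is conjugate to the binomial likelihood: posterior = Beta(α+s, β+f).
So s = 38 − 13 = 25 and f = 46 − 15 = 31.

25 makes and 31 misses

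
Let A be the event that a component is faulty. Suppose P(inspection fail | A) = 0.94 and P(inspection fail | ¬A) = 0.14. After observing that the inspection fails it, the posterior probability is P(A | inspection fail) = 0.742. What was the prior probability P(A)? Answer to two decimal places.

P(A) = 0.30

Bayes' rule in odds form gives O(A|E) = O(A)·[P(E|A)/P(E|¬A)], hence O(A) = O(A|E)/LR.
Posterior odds = 0.742/(1−0.742) = 2.8760. LR = 0.94/0.14 = 6.7143.
Prior odds = 2.8760/6.7143 = 0.4283, so P(A) = 0.4283/(1+0.4283) ≈ 0.30.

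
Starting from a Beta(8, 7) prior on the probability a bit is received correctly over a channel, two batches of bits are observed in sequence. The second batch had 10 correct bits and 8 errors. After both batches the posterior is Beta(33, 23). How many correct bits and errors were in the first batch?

Because Beta–binomial updating is additive in the counts, the combined data contributed (α_post−α_prior, β_post−β_prior) successes and failures.
Total across both batches: 33−8=25 correct bits, 23−7=16 errors.
Subtract the second batch: 25−10=15 correct bits and 16−8=8 errors.

15 correct bits and 8 errors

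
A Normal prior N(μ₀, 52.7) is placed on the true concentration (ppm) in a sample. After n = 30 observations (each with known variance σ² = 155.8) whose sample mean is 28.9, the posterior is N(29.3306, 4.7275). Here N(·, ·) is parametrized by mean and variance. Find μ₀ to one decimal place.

μ₀ = 33.7

The posterior mean is a precision-weighted average: μ_n = (τ₀μ₀ + τ_data·x̄)/(τ₀+τ_data), with τ₀=1/σ₀² and τ_data=n/σ².
Here τ₀ = 1/52.7 = 0.018975 and τ_data = 30/155.8 = 0.192555, so τ_n = 0.211530.
Rearranging for μ₀: μ₀ = (μ_n·τ_n − τ_data·x̄)/τ₀ = (29.3306·0.211530 − 0.192555·28.9) / 0.018975 = 0.639462/0.018975 ≈ 33.7.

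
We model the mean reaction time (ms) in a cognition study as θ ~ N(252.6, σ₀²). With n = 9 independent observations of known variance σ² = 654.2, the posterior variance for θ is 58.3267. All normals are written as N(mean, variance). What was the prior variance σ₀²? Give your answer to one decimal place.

For the Normal–Normal model with known σ², precisions add: τ_n = τ₀ + n/σ².
So 1/σ₀² = 1/58.3267 − 9/654.2 = 0.017145 − 0.013757 = 0.003388.
Hence σ₀² = 1/0.003388 ≈ 295.2.

σ₀² = 295.2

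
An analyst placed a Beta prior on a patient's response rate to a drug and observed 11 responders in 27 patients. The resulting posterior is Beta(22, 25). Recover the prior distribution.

Beta(11, 9)

Under Beta–binomial conjugacy the posterior parameters are (a+s, b+f).
Subtract the data counts: 22−11=11, 25−16=9.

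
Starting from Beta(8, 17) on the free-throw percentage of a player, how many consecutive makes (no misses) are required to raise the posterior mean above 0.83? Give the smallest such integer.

k = 76

After k makes and 0 misses the posterior is Beta(8+k, 17), with mean (8+k)/(8+17+k).
Set (8+k)/(25+k) > 0.83 and solve: k > (0.83·25 − 8)/(1 − 0.83) = 75.000.
The smallest integer exceeding 75.000 is 76.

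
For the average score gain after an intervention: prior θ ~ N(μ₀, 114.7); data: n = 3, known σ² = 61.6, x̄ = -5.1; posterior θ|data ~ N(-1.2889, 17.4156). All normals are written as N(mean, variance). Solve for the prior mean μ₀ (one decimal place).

μ₀ = 20.0

With known observation variance, the Normal–Normal posterior has precision τ_n = τ₀ + n/σ² and mean μ_n = (τ₀μ₀ + (n/σ²)x̄)/τ_n.
Here τ₀ = 1/114.7 = 0.008718 and τ_data = 3/61.6 = 0.048701, so τ_n = 0.057419.
Rearranging for μ₀: μ₀ = (μ_n·τ_n − τ_data·x̄)/τ₀ = (-1.2889·0.057419 − 0.048701·-5.1) / 0.008718 = 0.174368/0.008718 ≈ 20.0.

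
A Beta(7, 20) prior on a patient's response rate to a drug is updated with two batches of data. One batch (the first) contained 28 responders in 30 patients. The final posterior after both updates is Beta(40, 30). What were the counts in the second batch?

5 responders and 8 non-responders

Because Beta–binomial updating is additive in the counts, the combined data contributed (α_post−α_prior, β_post−β_prior) successes and failures.
Total across both batches: 40−7=33 responders, 30−20=10 non-responders.
Subtract the first batch: 33−28=5 responders and 10−2=8 non-responders.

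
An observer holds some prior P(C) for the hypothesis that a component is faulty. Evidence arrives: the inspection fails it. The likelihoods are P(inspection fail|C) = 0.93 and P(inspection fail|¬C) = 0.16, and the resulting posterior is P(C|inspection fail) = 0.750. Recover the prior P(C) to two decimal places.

Bayes' rule in odds form gives O(C|E) = O(C)·[P(E|C)/P(E|¬C)], hence O(C) = O(C|E)/LR.
Posterior odds = 0.750/(1−0.750) = 3.0000. LR = 0.93/0.16 = 5.8125.
Prior odds = 3.0000/5.8125 = 0.5161, so P(C) = 0.5161/(1+0.5161) ≈ 0.34.

P(C) = 0.34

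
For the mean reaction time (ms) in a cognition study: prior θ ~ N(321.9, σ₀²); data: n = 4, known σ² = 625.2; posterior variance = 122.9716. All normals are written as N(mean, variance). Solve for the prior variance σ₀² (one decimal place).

Posterior precision equals prior precision plus data precision: 1/σ_n² = 1/σ₀² + n/σ².
So 1/σ₀² = 1/122.9716 − 4/625.2 = 0.008132 − 0.006398 = 0.001734.
Hence σ₀² = 1/0.001734 ≈ 576.7.

σ₀² = 576.7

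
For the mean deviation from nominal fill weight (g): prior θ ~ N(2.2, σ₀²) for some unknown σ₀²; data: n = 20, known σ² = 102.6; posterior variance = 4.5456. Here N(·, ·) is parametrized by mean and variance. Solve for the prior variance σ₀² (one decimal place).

σ₀² = 39.9

Posterior precision equals prior precision plus data precision: 1/σ_n² = 1/σ₀² + n/σ².
So 1/σ₀² = 1/4.5456 − 20/102.6 = 0.219993 − 0.194932 = 0.025061.
Hence σ₀² = 1/0.025061 ≈ 39.9.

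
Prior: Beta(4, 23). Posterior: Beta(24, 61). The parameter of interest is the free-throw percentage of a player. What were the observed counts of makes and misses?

Under Beta–binomial conjugacy the posterior parameters are (a+s, b+f).
Match parameters: s=24−4=20, f=61−23=38.

20 makes and 38 misses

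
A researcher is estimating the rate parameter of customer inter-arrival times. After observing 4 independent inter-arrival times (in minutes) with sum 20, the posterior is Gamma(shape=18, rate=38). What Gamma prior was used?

Gamma(shape=14, rate=18)

Gamma–exponential conjugacy: posterior shape = α + n, posterior rate = β + Σtᵢ.
So α = 18 − 4 = 14 and β = 38 − 20 = 18.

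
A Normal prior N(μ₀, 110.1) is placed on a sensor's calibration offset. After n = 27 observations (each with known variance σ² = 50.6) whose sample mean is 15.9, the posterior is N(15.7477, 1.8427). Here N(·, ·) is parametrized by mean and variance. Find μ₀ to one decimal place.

μ₀ = 6.8

With known observation variance, the Normal–Normal posterior has precision τ_n = τ₀ + n/σ² and mean μ_n = (τ₀μ₀ + (n/σ²)x̄)/τ_n.
Here τ₀ = 1/110.1 = 0.009083 and τ_data = 27/50.6 = 0.533597, so τ_n = 0.542680.
Rearranging for μ₀: μ₀ = (μ_n·τ_n − τ_data·x̄)/τ₀ = (15.7477·0.542680 − 0.533597·15.9) / 0.009083 = 0.061770/0.009083 ≈ 6.8.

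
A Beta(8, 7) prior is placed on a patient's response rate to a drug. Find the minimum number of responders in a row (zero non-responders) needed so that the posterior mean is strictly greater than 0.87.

k = 39

After k responders and 0 non-responders the posterior is Beta(8+k, 7), with mean (8+k)/(8+7+k).
Set (8+k)/(15+k) > 0.87 and solve: k > (0.87·15 − 8)/(1 − 0.87) = 38.846.
The smallest integer exceeding 38.846 is 39.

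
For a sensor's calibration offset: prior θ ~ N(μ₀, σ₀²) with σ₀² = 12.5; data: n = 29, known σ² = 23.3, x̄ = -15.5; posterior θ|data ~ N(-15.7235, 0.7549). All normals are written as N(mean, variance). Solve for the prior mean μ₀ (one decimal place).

μ₀ = -19.2

The posterior mean is a precision-weighted average: μ_n = (τ₀μ₀ + τ_data·x̄)/(τ₀+τ_data), with τ₀=1/σ₀² and τ_data=n/σ².
Here τ₀ = 1/12.5 = 0.080000 and τ_data = 29/23.3 = 1.244635, so τ_n = 1.324635.
Rearranging for μ₀: μ₀ = (μ_n·τ_n − τ_data·x̄)/τ₀ = (-15.7235·1.324635 − 1.244635·-15.5) / 0.080000 = -1.536056/0.080000 ≈ -19.2.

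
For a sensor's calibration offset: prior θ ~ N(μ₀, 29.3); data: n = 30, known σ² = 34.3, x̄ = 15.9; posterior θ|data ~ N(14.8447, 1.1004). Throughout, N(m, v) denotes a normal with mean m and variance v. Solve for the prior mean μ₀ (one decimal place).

With known observation variance, the Normal–Normal posterior has precision τ_n = τ₀ + n/σ² and mean μ_n = (τ₀μ₀ + (n/σ²)x̄)/τ_n.
Here τ₀ = 1/29.3 = 0.034130 and τ_data = 30/34.3 = 0.874636, so τ_n = 0.908766.
Rearranging for μ₀: μ₀ = (μ_n·τ_n − τ_data·x̄)/τ₀ = (14.8447·0.908766 − 0.874636·15.9) / 0.034130 = -0.416354/0.034130 ≈ -12.2.

μ₀ = -12.2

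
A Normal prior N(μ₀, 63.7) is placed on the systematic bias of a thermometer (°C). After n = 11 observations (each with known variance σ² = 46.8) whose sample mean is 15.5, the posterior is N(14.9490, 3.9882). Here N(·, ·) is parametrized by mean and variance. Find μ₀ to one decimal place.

μ₀ = 6.7

With known observation variance, the Normal–Normal posterior has precision τ_n = τ₀ + n/σ² and mean μ_n = (τ₀μ₀ + (n/σ²)x̄)/τ_n.
Here τ₀ = 1/63.7 = 0.015699 and τ_data = 11/46.8 = 0.235043, so τ_n = 0.250742.
Rearranging for μ₀: μ₀ = (μ_n·τ_n − τ_data·x̄)/τ₀ = (14.9490·0.250742 − 0.235043·15.5) / 0.015699 = 0.105176/0.015699 ≈ 6.7.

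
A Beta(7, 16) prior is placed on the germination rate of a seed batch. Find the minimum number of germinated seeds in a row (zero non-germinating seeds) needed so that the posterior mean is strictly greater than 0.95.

k = 298

After k germinated seeds and 0 non-germinating seeds the posterior is Beta(7+k, 16), with mean (7+k)/(7+16+k).
Set (7+k)/(23+k) > 0.95 and solve: k > (0.95·23 − 7)/(1 − 0.95) = 297.000.
The smallest integer exceeding 297.000 is 298.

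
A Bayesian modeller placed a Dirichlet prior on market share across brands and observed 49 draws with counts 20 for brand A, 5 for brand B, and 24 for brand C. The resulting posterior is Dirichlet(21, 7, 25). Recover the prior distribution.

For a Dirichlet(α) prior with multinomial counts c, the posterior is Dirichlet(α + c) componentwise.
Subtract each count from the matching posterior parameter: 21−20=1, 7−5=2, 25−24=1.

Dirichlet(1, 2, 1)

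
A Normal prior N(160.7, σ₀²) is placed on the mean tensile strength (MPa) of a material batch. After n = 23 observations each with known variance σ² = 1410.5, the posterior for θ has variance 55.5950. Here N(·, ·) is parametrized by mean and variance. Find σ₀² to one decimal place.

Posterior precision equals prior precision plus data precision: 1/σ_n² = 1/σ₀² + n/σ².
So 1/σ₀² = 1/55.5950 − 23/1410.5 = 0.017987 − 0.016306 = 0.001681.
Hence σ₀² = 1/0.001681 ≈ 594.9.

σ₀² = 594.9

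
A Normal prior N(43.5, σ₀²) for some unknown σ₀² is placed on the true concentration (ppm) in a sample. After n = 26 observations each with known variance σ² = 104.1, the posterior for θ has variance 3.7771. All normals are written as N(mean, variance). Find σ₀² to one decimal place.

Posterior precision equals prior precision plus data precision: 1/σ_n² = 1/σ₀² + n/σ².
So 1/σ₀² = 1/3.7771 − 26/104.1 = 0.264753 − 0.249760 = 0.014993.
Hence σ₀² = 1/0.014993 ≈ 66.7.

σ₀² = 66.7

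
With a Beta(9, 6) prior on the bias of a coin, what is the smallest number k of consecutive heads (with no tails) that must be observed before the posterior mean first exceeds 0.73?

After k heads and 0 tails the posterior is Beta(9+k, 6), with mean (9+k)/(9+6+k).
Set (9+k)/(15+k) > 0.73 and solve: k > (0.73·15 − 9)/(1 − 0.73) = 7.222.
The smallest integer exceeding 7.222 is 8.

k = 8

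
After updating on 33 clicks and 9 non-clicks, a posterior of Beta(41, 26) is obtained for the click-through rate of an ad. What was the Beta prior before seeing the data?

Beta(8, 17)

Beta is conjugate to the binomial likelihood: posterior = Beta(α+s, β+f).
Subtract the data counts: 41−33=8, 26−9=17.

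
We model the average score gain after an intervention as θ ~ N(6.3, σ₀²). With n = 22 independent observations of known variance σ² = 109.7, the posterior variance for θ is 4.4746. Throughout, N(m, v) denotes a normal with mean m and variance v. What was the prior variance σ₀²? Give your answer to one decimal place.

σ₀² = 43.6

For the Normal–Normal model with known σ², precisions add: τ_n = τ₀ + n/σ².
So 1/σ₀² = 1/4.4746 − 22/109.7 = 0.223484 − 0.200547 = 0.022937.
Hence σ₀² = 1/0.022937 ≈ 43.6.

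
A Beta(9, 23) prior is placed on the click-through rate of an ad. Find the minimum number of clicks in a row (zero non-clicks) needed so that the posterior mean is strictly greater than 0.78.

k = 73

After k clicks and 0 non-clicks the posterior is Beta(9+k, 23), with mean (9+k)/(9+23+k).
Set (9+k)/(32+k) > 0.78 and solve: k > (0.78·32 − 9)/(1 − 0.78) = 72.545.
The smallest integer exceeding 72.545 is 73.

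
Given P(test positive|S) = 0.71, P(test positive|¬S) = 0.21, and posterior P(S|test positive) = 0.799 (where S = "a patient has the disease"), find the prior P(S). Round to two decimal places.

In odds form, posterior odds = prior odds × likelihood ratio, so prior odds = posterior odds ÷ LR.
Posterior odds = 0.799/(1−0.799) = 3.9751. LR = 0.71/0.21 = 3.3810.
Prior odds = 3.9751/3.3810 = 1.1757, so P(S) = 1.1757/(1+1.1757) ≈ 0.54.

P(S) = 0.54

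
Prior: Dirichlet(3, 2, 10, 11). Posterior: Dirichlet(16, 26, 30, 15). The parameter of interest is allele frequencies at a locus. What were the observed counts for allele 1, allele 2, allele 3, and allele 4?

For a Dirichlet(α) prior with multinomial counts c, the posterior is Dirichlet(α + c) componentwise.
Counts are posterior − prior componentwise: 16−3=13, 26−2=24, 30−10=20, 15−11=4.

counts (13, 24, 20, 4)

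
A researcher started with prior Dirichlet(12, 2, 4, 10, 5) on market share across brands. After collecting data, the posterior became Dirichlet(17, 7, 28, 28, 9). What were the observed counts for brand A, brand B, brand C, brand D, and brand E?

For a Dirichlet(α) prior with multinomial counts c, the posterior is Dirichlet(α + c) componentwise.
Counts are posterior − prior componentwise: 17−12=5, 7−2=5, 28−4=24, 28−10=18, 9−5=4.

counts (5, 5, 24, 18, 4)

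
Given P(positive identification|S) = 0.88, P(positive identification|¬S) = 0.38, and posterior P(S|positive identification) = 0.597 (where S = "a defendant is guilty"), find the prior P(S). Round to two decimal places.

In odds form, posterior odds = prior odds × likelihood ratio, so prior odds = posterior odds ÷ LR.
Posterior odds = 0.597/(1−0.597) = 1.4814. LR = 0.88/0.38 = 2.3158.
Prior odds = 1.4814/2.3158 = 0.6397, so P(S) = 0.6397/(1+0.6397) ≈ 0.39.

P(S) = 0.39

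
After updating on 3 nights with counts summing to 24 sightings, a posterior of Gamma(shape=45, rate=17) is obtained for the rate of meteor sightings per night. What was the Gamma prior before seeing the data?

A Gamma(α, β) prior (rate parametrization) on a Poisson rate with n observations summing to S gives posterior Gamma(α+S, β+n).
So α = 45 − 24 = 21 and β = 17 − 3 = 14.

Gamma(shape=21, rate=14)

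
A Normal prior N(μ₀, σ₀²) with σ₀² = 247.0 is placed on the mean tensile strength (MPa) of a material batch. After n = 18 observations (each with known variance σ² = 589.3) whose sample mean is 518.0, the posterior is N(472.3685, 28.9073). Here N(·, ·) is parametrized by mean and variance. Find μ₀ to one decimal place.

μ₀ = 128.1

The posterior mean is a precision-weighted average: μ_n = (τ₀μ₀ + τ_data·x̄)/(τ₀+τ_data), with τ₀=1/σ₀² and τ_data=n/σ².
Here τ₀ = 1/247.0 = 0.004049 and τ_data = 18/589.3 = 0.030545, so τ_n = 0.034594.
Rearranging for μ₀: μ₀ = (μ_n·τ_n − τ_data·x̄)/τ₀ = (472.3685·0.034594 − 0.030545·518.0) / 0.004049 = 0.518806/0.004049 ≈ 128.1.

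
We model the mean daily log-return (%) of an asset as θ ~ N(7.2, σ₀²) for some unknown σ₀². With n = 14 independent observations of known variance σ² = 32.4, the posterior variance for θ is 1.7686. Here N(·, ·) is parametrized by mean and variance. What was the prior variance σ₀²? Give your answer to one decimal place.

σ₀² = 7.5

Posterior precision equals prior precision plus data precision: 1/σ_n² = 1/σ₀² + n/σ².
So 1/σ₀² = 1/1.7686 − 14/32.4 = 0.565419 − 0.432099 = 0.133320.
Hence σ₀² = 1/0.133320 ≈ 7.5.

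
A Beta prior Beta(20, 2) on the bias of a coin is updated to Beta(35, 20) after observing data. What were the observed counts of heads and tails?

15 heads and 18 tails

Beta is conjugate to the binomial likelihood: posterior = Beta(a+s, b+f).
Match parameters: s=35−20=15, f=20−2=18.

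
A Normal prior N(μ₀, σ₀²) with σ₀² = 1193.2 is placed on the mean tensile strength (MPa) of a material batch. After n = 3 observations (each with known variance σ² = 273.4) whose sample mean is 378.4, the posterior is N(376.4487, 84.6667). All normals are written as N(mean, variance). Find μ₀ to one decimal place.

With known observation variance, the Normal–Normal posterior has precision τ_n = τ₀ + n/σ² and mean μ_n = (τ₀μ₀ + (n/σ²)x̄)/τ_n.
Here τ₀ = 1/1193.2 = 0.000838 and τ_data = 3/273.4 = 0.010973, so τ_n = 0.011811.
Rearranging for μ₀: μ₀ = (μ_n·τ_n − τ_data·x̄)/τ₀ = (376.4487·0.011811 − 0.010973·378.4) / 0.000838 = 0.294052/0.000838 ≈ 350.9.

μ₀ = 350.9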